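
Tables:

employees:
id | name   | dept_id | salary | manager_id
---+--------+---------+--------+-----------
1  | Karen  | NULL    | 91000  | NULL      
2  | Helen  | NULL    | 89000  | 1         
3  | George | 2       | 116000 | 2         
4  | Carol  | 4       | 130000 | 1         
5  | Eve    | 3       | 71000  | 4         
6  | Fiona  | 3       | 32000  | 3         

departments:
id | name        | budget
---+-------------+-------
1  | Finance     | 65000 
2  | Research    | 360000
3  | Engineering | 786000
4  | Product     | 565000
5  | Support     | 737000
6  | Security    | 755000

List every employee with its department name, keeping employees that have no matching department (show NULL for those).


LEFT JOIN keeps every row from employees (the left table); where dept_id has no match in departments, the department columns become NULL. Walk through each employee:
  - employee 1 (Karen): dept_id=NULL, no match -> kept with NULL
  - employee 2 (Helen): dept_id=NULL, no match -> kept with NULL
  - employee 3 (George): dept_id=2 -> matches Research
  - employee 4 (Carol): dept_id=4 -> matches Product
  - employee 5 (Eve): dept_id=3 -> matches Engineering
  - employee 6 (Fiona): dept_id=3 -> matches Engineering
All 6 rows appear; 2 have NULL department.

SQL:
SELECT a.name, b.name AS department
FROM employees a
LEFT JOIN departments b ON a.dept_id = b.id

Result:
name   | department 
-------+------------
Karen  | NULL       
Helen  | NULL       
George | Research   
Carol  | Product    
Eve    | Engineering
Fiona  | Engineering


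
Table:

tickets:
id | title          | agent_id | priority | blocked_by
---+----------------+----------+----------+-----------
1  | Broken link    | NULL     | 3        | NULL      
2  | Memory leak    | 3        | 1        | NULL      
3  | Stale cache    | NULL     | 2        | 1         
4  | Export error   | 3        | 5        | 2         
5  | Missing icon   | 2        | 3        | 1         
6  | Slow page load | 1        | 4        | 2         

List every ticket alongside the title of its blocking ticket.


This is a self-join: tickets is joined to a second copy of itself, matching each row's blocked_by to another row's id. Use LEFT JOIN so rows with blocked_by=NULL are kept.
  - ticket 1 (Broken link): blocked_by=NULL -> NULL
  - ticket 2 (Memory leak): blocked_by=NULL -> NULL
  - ticket 3 (Stale cache): blocked_by=1 -> Broken link
  - ticket 4 (Export error): blocked_by=2 -> Memory leak
  - ticket 5 (Missing icon): blocked_by=1 -> Broken link
  - ticket 6 (Slow page load): blocked_by=2 -> Memory leak

SQL:
SELECT a.title AS item, b.title AS blocked_by
FROM tickets a
LEFT JOIN tickets b ON a.blocked_by = b.id

Result:
item           | blocked_by 
---------------+------------
Broken link    | NULL       
Memory leak    | NULL       
Stale cache    | Broken link
Export error   | Memory leak
Missing icon   | Broken link
Slow page load | Memory leak


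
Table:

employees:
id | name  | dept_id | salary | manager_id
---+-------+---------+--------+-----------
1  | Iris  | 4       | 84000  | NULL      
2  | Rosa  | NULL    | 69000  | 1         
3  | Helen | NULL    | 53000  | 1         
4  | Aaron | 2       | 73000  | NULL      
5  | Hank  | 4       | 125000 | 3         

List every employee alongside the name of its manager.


This is a self-join: employees is joined to a second copy of itself, matching each row's manager_id to another row's id. Use LEFT JOIN so rows with manager_id=NULL are kept.
  - employee 1 (Iris): manager_id=NULL -> NULL
  - employee 2 (Rosa): manager_id=1 -> Iris
  - employee 3 (Helen): manager_id=1 -> Iris
  - employee 4 (Aaron): manager_id=NULL -> NULL
  - employee 5 (Hank): manager_id=3 -> Helen

SQL:
SELECT a.name AS item, b.name AS manager
FROM employees a
LEFT JOIN employees b ON a.manager_id = b.id

Result:
item  | manager
------+--------
Iris  | NULL   
Rosa  | Iris   
Helen | Iris   
Aaron | NULL   
Hank  | Helen  


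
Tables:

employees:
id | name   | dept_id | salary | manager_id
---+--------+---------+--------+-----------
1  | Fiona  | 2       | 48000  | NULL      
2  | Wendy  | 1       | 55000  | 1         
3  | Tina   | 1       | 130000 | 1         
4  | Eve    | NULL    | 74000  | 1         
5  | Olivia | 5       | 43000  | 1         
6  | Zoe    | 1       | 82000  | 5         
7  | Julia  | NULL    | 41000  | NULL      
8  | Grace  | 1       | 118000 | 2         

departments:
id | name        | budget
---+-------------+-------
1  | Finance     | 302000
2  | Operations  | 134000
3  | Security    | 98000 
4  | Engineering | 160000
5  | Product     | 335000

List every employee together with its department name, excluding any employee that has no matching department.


INNER JOIN keeps only employees rows whose dept_id matches an id in departments. Walk through each employee:
  - employee 1 (Fiona): dept_id=2 -> matches Operations
  - employee 2 (Wendy): dept_id=1 -> matches Finance
  - employee 3 (Tina): dept_id=1 -> matches Finance
  - employee 4 (Eve): dept_id=NULL, no match -> dropped
  - employee 5 (Olivia): dept_id=5 -> matches Product
  - employee 6 (Zoe): dept_id=1 -> matches Finance
  - employee 7 (Julia): dept_id=NULL, no match -> dropped
  - employee 8 (Grace): dept_id=1 -> matches Finance
So 2 of 8 rows are dropped.

SQL:
SELECT a.name, b.name AS department
FROM employees a
INNER JOIN departments b ON a.dept_id = b.id

Result:
name   | department
-------+-----------
Fiona  | Operations
Wendy  | Finance   
Tina   | Finance   
Olivia | Product   
Zoe    | Finance   
Grace  | Finance   


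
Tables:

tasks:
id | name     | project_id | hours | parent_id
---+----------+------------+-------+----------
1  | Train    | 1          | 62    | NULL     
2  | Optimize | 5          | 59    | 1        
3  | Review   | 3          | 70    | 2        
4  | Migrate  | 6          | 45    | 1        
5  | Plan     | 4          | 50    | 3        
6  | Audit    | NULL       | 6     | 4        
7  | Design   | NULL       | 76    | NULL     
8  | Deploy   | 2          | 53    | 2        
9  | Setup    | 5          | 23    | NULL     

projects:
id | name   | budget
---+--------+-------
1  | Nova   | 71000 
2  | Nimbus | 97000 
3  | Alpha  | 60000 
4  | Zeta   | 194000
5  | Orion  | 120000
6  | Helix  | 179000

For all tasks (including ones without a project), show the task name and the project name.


LEFT JOIN keeps every row from tasks (the left table); where project_id has no match in projects, the project columns become NULL. Walk through each task:
  - task 1 (Train): project_id=1 -> matches Nova
  - task 2 (Optimize): project_id=5 -> matches Orion
  - task 3 (Review): project_id=3 -> matches Alpha
  - task 4 (Migrate): project_id=6 -> matches Helix
  - task 5 (Plan): project_id=4 -> matches Zeta
  - task 6 (Audit): project_id=NULL, no match -> kept with NULL
  - task 7 (Design): project_id=NULL, no match -> kept with NULL
  - task 8 (Deploy): project_id=2 -> matches Nimbus
  - task 9 (Setup): project_id=5 -> matches Orion
All 9 rows appear; 2 have NULL project.

SQL:
SELECT a.name, b.name AS project
FROM tasks a
LEFT JOIN projects b ON a.project_id = b.id

Result:
name     | project
---------+--------
Train    | Nova   
Optimize | Orion  
Review   | Alpha  
Migrate  | Helix  
Plan     | Zeta   
Audit    | NULL   
Design   | NULL   
Deploy   | Nimbus 
Setup    | Orion  


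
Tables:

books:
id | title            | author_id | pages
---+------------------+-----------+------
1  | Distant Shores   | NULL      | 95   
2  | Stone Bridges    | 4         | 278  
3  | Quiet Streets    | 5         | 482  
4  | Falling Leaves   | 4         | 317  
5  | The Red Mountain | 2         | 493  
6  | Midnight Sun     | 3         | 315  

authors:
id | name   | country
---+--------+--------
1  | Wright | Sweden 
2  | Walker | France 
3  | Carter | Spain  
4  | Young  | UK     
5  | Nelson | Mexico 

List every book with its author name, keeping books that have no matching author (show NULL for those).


LEFT JOIN keeps every row from books (the left table); where author_id has no match in authors, the author columns become NULL. Walk through each book:
  - book 1 (Distant Shores): author_id=NULL, no match -> kept with NULL
  - book 2 (Stone Bridges): author_id=4 -> matches Young
  - book 3 (Quiet Streets): author_id=5 -> matches Nelson
  - book 4 (Falling Leaves): author_id=4 -> matches Young
  - book 5 (The Red Mountain): author_id=2 -> matches Walker
  - book 6 (Midnight Sun): author_id=3 -> matches Carter
All 6 rows appear; 1 has NULL author.

SQL:
SELECT a.title, b.name AS author
FROM books a
LEFT JOIN authors b ON a.author_id = b.id

Result:
title            | author
-----------------+-------
Distant Shores   | NULL  
Stone Bridges    | Young 
Quiet Streets    | Nelson
Falling Leaves   | Young 
The Red Mountain | Walker
Midnight Sun     | Carter


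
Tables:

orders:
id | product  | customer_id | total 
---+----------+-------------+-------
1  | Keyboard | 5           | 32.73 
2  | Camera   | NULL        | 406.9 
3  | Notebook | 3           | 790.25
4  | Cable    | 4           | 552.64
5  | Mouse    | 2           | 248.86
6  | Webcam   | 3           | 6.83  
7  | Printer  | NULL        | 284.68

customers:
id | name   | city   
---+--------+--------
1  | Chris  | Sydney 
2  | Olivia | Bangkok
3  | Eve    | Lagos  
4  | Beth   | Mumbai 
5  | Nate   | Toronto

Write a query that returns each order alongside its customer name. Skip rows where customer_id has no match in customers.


INNER JOIN keeps only orders rows whose customer_id matches an id in customers. Walk through each order:
  - order 1 (Keyboard): customer_id=5 -> matches Nate
  - order 2 (Camera): customer_id=NULL, no match -> dropped
  - order 3 (Notebook): customer_id=3 -> matches Eve
  - order 4 (Cable): customer_id=4 -> matches Beth
  - order 5 (Mouse): customer_id=2 -> matches Olivia
  - order 6 (Webcam): customer_id=3 -> matches Eve
  - order 7 (Printer): customer_id=NULL, no match -> dropped
So 2 of 7 rows are dropped.

SQL:
SELECT a.product, b.name AS customer
FROM orders a
INNER JOIN customers b ON a.customer_id = b.id

Result:
product  | customer
---------+---------
Keyboard | Nate    
Notebook | Eve     
Cable    | Beth    
Mouse    | Olivia  
Webcam   | Eve     


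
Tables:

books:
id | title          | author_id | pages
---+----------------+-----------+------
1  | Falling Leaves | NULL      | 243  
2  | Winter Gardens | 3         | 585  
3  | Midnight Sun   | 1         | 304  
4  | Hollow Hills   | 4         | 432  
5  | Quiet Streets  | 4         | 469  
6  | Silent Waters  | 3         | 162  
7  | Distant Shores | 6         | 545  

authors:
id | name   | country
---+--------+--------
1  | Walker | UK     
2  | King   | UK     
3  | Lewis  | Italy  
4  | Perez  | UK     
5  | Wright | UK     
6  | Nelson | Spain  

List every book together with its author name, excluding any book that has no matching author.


INNER JOIN keeps only books rows whose author_id matches an id in authors. Walk through each book:
  - book 1 (Falling Leaves): author_id=NULL, no match -> dropped
  - book 2 (Winter Gardens): author_id=3 -> matches Lewis
  - book 3 (Midnight Sun): author_id=1 -> matches Walker
  - book 4 (Hollow Hills): author_id=4 -> matches Perez
  - book 5 (Quiet Streets): author_id=4 -> matches Perez
  - book 6 (Silent Waters): author_id=3 -> matches Lewis
  - book 7 (Distant Shores): author_id=6 -> matches Nelson
So 1 of 7 rows is dropped.

SQL:
SELECT a.title, b.name AS author
FROM books a
INNER JOIN authors b ON a.author_id = b.id

Result:
title          | author
---------------+-------
Winter Gardens | Lewis 
Midnight Sun   | Walker
Hollow Hills   | Perez 
Quiet Streets  | Perez 
Silent Waters  | Lewis 
Distant Shores | Nelson


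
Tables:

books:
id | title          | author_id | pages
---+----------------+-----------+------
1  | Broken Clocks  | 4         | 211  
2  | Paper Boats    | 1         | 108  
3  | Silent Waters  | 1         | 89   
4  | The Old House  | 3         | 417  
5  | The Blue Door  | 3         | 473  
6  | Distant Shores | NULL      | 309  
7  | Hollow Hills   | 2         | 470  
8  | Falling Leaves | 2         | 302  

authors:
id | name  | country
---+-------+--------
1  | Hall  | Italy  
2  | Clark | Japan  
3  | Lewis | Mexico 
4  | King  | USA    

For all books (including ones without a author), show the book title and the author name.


LEFT JOIN keeps every row from books (the left table); where author_id has no match in authors, the author columns become NULL. Walk through each book:
  - book 1 (Broken Clocks): author_id=4 -> matches King
  - book 2 (Paper Boats): author_id=1 -> matches Hall
  - book 3 (Silent Waters): author_id=1 -> matches Hall
  - book 4 (The Old House): author_id=3 -> matches Lewis
  - book 5 (The Blue Door): author_id=3 -> matches Lewis
  - book 6 (Distant Shores): author_id=NULL, no match -> kept with NULL
  - book 7 (Hollow Hills): author_id=2 -> matches Clark
  - book 8 (Falling Leaves): author_id=2 -> matches Clark
All 8 rows appear; 1 has NULL author.

SQL:
SELECT a.title, b.name AS author
FROM books a
LEFT JOIN authors b ON a.author_id = b.id

Result:
title          | author
---------------+-------
Broken Clocks  | King  
Paper Boats    | Hall  
Silent Waters  | Hall  
The Old House  | Lewis 
The Blue Door  | Lewis 
Distant Shores | NULL  
Hollow Hills   | Clark 
Falling Leaves | Clark 


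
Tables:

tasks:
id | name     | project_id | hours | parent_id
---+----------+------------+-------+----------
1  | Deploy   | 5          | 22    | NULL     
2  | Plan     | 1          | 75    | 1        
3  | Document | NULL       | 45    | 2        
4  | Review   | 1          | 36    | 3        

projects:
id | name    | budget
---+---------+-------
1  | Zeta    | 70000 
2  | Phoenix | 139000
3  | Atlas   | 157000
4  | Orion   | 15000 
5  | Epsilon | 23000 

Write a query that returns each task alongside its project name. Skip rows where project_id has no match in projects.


INNER JOIN keeps only tasks rows whose project_id matches an id in projects. Walk through each task:
  - task 1 (Deploy): project_id=5 -> matches Epsilon
  - task 2 (Plan): project_id=1 -> matches Zeta
  - task 3 (Document): project_id=NULL, no match -> dropped
  - task 4 (Review): project_id=1 -> matches Zeta
So 1 of 4 rows is dropped.

SQL:
SELECT a.name, b.name AS project
FROM tasks a
INNER JOIN projects b ON a.project_id = b.id

Result:
name   | project
-------+--------
Deploy | Epsilon
Plan   | Zeta   
Review | Zeta   


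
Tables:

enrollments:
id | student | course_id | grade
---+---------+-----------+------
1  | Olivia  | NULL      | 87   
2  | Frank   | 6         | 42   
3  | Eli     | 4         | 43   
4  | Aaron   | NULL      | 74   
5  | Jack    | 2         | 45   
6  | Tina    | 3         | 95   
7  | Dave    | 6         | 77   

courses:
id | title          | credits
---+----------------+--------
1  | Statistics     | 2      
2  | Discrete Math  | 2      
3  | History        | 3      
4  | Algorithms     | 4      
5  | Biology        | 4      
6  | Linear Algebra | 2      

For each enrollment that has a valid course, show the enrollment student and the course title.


INNER JOIN keeps only enrollments rows whose course_id matches an id in courses. Walk through each enrollment:
  - enrollment 1 (Olivia): course_id=NULL, no match -> dropped
  - enrollment 2 (Frank): course_id=6 -> matches Linear Algebra
  - enrollment 3 (Eli): course_id=4 -> matches Algorithms
  - enrollment 4 (Aaron): course_id=NULL, no match -> dropped
  - enrollment 5 (Jack): course_id=2 -> matches Discrete Math
  - enrollment 6 (Tina): course_id=3 -> matches History
  - enrollment 7 (Dave): course_id=6 -> matches Linear Algebra
So 2 of 7 rows are dropped.

SQL:
SELECT a.student, b.title AS course
FROM enrollments a
INNER JOIN courses b ON a.course_id = b.id

Result:
student | course        
--------+---------------
Frank   | Linear Algebra
Eli     | Algorithms    
Jack    | Discrete Math 
Tina    | History       
Dave    | Linear Algebra


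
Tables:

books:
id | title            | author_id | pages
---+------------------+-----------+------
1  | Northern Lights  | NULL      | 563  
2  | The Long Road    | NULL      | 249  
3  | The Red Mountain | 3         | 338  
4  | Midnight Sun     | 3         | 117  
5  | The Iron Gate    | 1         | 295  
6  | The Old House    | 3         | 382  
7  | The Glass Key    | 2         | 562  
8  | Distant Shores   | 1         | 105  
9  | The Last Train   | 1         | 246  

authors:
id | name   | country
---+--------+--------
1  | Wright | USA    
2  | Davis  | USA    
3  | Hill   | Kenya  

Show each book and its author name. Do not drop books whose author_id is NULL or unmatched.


LEFT JOIN keeps every row from books (the left table); where author_id has no match in authors, the author columns become NULL. Walk through each book:
  - book 1 (Northern Lights): author_id=NULL, no match -> kept with NULL
  - book 2 (The Long Road): author_id=NULL, no match -> kept with NULL
  - book 3 (The Red Mountain): author_id=3 -> matches Hill
  - book 4 (Midnight Sun): author_id=3 -> matches Hill
  - book 5 (The Iron Gate): author_id=1 -> matches Wright
  - book 6 (The Old House): author_id=3 -> matches Hill
  - book 7 (The Glass Key): author_id=2 -> matches Davis
  - book 8 (Distant Shores): author_id=1 -> matches Wright
  - book 9 (The Last Train): author_id=1 -> matches Wright
All 9 rows appear; 2 have NULL author.

SQL:
SELECT a.title, b.name AS author
FROM books a
LEFT JOIN authors b ON a.author_id = b.id

Result:
title            | author
-----------------+-------
Northern Lights  | NULL  
The Long Road    | NULL  
The Red Mountain | Hill  
Midnight Sun     | Hill  
The Iron Gate    | Wright
The Old House    | Hill  
The Glass Key    | Davis 
Distant Shores   | Wright
The Last Train   | Wright


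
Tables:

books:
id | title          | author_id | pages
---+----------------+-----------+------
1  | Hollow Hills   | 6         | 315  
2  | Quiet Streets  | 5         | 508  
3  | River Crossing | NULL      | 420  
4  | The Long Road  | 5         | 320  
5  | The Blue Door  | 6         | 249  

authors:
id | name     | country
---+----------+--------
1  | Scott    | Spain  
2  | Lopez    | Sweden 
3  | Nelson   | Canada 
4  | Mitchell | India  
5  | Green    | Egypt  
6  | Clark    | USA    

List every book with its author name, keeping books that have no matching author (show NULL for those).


LEFT JOIN keeps every row from books (the left table); where author_id has no match in authors, the author columns become NULL. Walk through each book:
  - book 1 (Hollow Hills): author_id=6 -> matches Clark
  - book 2 (Quiet Streets): author_id=5 -> matches Green
  - book 3 (River Crossing): author_id=NULL, no match -> kept with NULL
  - book 4 (The Long Road): author_id=5 -> matches Green
  - book 5 (The Blue Door): author_id=6 -> matches Clark
All 5 rows appear; 1 has NULL author.

SQL:
SELECT a.title, b.name AS author
FROM books a
LEFT JOIN authors b ON a.author_id = b.id

Result:
title          | author
---------------+-------
Hollow Hills   | Clark 
Quiet Streets  | Green 
River Crossing | NULL  
The Long Road  | Green 
The Blue Door  | Clark 


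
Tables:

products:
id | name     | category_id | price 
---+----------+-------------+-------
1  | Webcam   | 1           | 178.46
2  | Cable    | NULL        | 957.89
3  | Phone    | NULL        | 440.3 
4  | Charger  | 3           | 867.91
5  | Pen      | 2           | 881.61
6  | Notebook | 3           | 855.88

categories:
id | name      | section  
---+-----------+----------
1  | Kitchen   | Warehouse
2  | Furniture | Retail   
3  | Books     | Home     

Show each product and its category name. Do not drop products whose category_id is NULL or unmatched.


LEFT JOIN keeps every row from products (the left table); where category_id has no match in categories, the category columns become NULL. Walk through each product:
  - product 1 (Webcam): category_id=1 -> matches Kitchen
  - product 2 (Cable): category_id=NULL, no match -> kept with NULL
  - product 3 (Phone): category_id=NULL, no match -> kept with NULL
  - product 4 (Charger): category_id=3 -> matches Books
  - product 5 (Pen): category_id=2 -> matches Furniture
  - product 6 (Notebook): category_id=3 -> matches Books
All 6 rows appear; 2 have NULL category.

SQL:
SELECT a.name, b.name AS category
FROM products a
LEFT JOIN categories b ON a.category_id = b.id

Result:
name     | category 
---------+----------
Webcam   | Kitchen  
Cable    | NULL     
Phone    | NULL     
Charger  | Books    
Pen      | Furniture
Notebook | Books    


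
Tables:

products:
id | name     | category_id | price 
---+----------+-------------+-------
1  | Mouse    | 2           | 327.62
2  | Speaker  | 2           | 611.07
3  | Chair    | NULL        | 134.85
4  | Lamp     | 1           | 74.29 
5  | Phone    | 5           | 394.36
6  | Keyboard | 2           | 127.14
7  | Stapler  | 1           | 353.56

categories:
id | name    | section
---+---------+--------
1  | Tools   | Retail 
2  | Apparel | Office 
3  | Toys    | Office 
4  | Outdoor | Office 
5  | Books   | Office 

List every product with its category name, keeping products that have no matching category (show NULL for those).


LEFT JOIN keeps every row from products (the left table); where category_id has no match in categories, the category columns become NULL. Walk through each product:
  - product 1 (Mouse): category_id=2 -> matches Apparel
  - product 2 (Speaker): category_id=2 -> matches Apparel
  - product 3 (Chair): category_id=NULL, no match -> kept with NULL
  - product 4 (Lamp): category_id=1 -> matches Tools
  - product 5 (Phone): category_id=5 -> matches Books
  - product 6 (Keyboard): category_id=2 -> matches Apparel
  - product 7 (Stapler): category_id=1 -> matches Tools
All 7 rows appear; 1 has NULL category.

SQL:
SELECT a.name, b.name AS category
FROM products a
LEFT JOIN categories b ON a.category_id = b.id

Result:
name     | category
---------+---------
Mouse    | Apparel 
Speaker  | Apparel 
Chair    | NULL    
Lamp     | Tools   
Phone    | Books   
Keyboard | Apparel 
Stapler  | Tools   


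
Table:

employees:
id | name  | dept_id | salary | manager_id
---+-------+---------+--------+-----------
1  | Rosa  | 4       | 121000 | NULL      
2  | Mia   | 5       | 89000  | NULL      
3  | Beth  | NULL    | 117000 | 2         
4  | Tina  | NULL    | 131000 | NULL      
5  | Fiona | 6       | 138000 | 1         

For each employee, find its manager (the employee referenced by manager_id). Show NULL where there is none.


This is a self-join: employees is joined to a second copy of itself, matching each row's manager_id to another row's id. Use LEFT JOIN so rows with manager_id=NULL are kept.
  - employee 1 (Rosa): manager_id=NULL -> NULL
  - employee 2 (Mia): manager_id=NULL -> NULL
  - employee 3 (Beth): manager_id=2 -> Mia
  - employee 4 (Tina): manager_id=NULL -> NULL
  - employee 5 (Fiona): manager_id=1 -> Rosa

SQL:
SELECT a.name AS item, b.name AS manager
FROM employees a
LEFT JOIN employees b ON a.manager_id = b.id

Result:
item  | manager
------+--------
Rosa  | NULL   
Mia   | NULL   
Beth  | Mia    
Tina  | NULL   
Fiona | Rosa   


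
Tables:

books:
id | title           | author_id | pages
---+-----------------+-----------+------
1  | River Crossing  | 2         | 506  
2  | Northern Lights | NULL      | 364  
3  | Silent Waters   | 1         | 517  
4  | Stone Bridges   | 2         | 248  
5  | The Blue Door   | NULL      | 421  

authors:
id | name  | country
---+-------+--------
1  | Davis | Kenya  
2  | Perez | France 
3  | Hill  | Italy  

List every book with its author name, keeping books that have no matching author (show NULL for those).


LEFT JOIN keeps every row from books (the left table); where author_id has no match in authors, the author columns become NULL. Walk through each book:
  - book 1 (River Crossing): author_id=2 -> matches Perez
  - book 2 (Northern Lights): author_id=NULL, no match -> kept with NULL
  - book 3 (Silent Waters): author_id=1 -> matches Davis
  - book 4 (Stone Bridges): author_id=2 -> matches Perez
  - book 5 (The Blue Door): author_id=NULL, no match -> kept with NULL
All 5 rows appear; 2 have NULL author.

SQL:
SELECT a.title, b.name AS author
FROM books a
LEFT JOIN authors b ON a.author_id = b.id

Result:
title           | author
----------------+-------
River Crossing  | Perez 
Northern Lights | NULL  
Silent Waters   | Davis 
Stone Bridges   | Perez 
The Blue Door   | NULL  


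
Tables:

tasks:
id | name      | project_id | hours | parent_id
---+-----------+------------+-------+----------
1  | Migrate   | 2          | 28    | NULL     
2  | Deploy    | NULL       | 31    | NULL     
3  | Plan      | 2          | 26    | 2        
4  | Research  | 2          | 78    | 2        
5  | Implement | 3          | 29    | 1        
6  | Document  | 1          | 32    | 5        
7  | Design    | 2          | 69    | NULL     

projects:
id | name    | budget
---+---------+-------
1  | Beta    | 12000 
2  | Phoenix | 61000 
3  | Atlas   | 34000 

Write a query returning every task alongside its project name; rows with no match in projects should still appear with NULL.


LEFT JOIN keeps every row from tasks (the left table); where project_id has no match in projects, the project columns become NULL. Walk through each task:
  - task 1 (Migrate): project_id=2 -> matches Phoenix
  - task 2 (Deploy): project_id=NULL, no match -> kept with NULL
  - task 3 (Plan): project_id=2 -> matches Phoenix
  - task 4 (Research): project_id=2 -> matches Phoenix
  - task 5 (Implement): project_id=3 -> matches Atlas
  - task 6 (Document): project_id=1 -> matches Beta
  - task 7 (Design): project_id=2 -> matches Phoenix
All 7 rows appear; 1 has NULL project.

SQL:
SELECT a.name, b.name AS project
FROM tasks a
LEFT JOIN projects b ON a.project_id = b.id

Result:
name      | project
----------+--------
Migrate   | Phoenix
Deploy    | NULL   
Plan      | Phoenix
Research  | Phoenix
Implement | Atlas  
Document  | Beta   
Design    | Phoenix


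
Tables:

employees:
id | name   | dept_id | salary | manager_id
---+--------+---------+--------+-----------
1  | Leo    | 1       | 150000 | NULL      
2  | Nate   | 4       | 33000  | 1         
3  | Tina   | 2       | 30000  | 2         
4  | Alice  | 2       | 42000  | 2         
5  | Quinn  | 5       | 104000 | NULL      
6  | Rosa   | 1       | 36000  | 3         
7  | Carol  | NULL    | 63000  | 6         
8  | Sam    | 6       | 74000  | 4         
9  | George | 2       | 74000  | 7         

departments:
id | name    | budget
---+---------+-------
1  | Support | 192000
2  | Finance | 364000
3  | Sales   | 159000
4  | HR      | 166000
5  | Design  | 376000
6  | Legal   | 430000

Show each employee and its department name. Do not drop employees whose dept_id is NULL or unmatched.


LEFT JOIN keeps every row from employees (the left table); where dept_id has no match in departments, the department columns become NULL. Walk through each employee:
  - employee 1 (Leo): dept_id=1 -> matches Support
  - employee 2 (Nate): dept_id=4 -> matches HR
  - employee 3 (Tina): dept_id=2 -> matches Finance
  - employee 4 (Alice): dept_id=2 -> matches Finance
  - employee 5 (Quinn): dept_id=5 -> matches Design
  - employee 6 (Rosa): dept_id=1 -> matches Support
  - employee 7 (Carol): dept_id=NULL, no match -> kept with NULL
  - employee 8 (Sam): dept_id=6 -> matches Legal
  - employee 9 (George): dept_id=2 -> matches Finance
All 9 rows appear; 1 has NULL department.

SQL:
SELECT a.name, b.name AS department
FROM employees a
LEFT JOIN departments b ON a.dept_id = b.id

Result:
name   | department
-------+-----------
Leo    | Support   
Nate   | HR        
Tina   | Finance   
Alice  | Finance   
Quinn  | Design    
Rosa   | Support   
Carol  | NULL      
Sam    | Legal     
George | Finance   


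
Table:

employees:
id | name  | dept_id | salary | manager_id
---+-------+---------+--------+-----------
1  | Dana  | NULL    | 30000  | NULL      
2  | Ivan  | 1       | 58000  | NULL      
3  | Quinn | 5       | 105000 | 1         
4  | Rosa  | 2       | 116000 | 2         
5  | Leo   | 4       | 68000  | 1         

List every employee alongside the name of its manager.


This is a self-join: employees is joined to a second copy of itself, matching each row's manager_id to another row's id. Use LEFT JOIN so rows with manager_id=NULL are kept.
  - employee 1 (Dana): manager_id=NULL -> NULL
  - employee 2 (Ivan): manager_id=NULL -> NULL
  - employee 3 (Quinn): manager_id=1 -> Dana
  - employee 4 (Rosa): manager_id=2 -> Ivan
  - employee 5 (Leo): manager_id=1 -> Dana

SQL:
SELECT a.name AS item, b.name AS manager
FROM employees a
LEFT JOIN employees b ON a.manager_id = b.id

Result:
item  | manager
------+--------
Dana  | NULL   
Ivan  | NULL   
Quinn | Dana   
Rosa  | Ivan   
Leo   | Dana   


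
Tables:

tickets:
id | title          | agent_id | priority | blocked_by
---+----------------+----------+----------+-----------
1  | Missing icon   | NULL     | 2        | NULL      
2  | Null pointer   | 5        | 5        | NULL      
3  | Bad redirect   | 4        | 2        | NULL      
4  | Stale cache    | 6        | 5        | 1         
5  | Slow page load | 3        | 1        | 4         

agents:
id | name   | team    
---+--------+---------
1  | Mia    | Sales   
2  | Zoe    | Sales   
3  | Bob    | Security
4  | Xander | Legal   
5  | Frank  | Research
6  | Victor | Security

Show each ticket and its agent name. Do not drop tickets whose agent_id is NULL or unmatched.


LEFT JOIN keeps every row from tickets (the left table); where agent_id has no match in agents, the agent columns become NULL. Walk through each ticket:
  - ticket 1 (Missing icon): agent_id=NULL, no match -> kept with NULL
  - ticket 2 (Null pointer): agent_id=5 -> matches Frank
  - ticket 3 (Bad redirect): agent_id=4 -> matches Xander
  - ticket 4 (Stale cache): agent_id=6 -> matches Victor
  - ticket 5 (Slow page load): agent_id=3 -> matches Bob
All 5 rows appear; 1 has NULL agent.

SQL:
SELECT a.title, b.name AS agent
FROM tickets a
LEFT JOIN agents b ON a.agent_id = b.id

Result:
title          | agent 
---------------+-------
Missing icon   | NULL  
Null pointer   | Frank 
Bad redirect   | Xander
Stale cache    | Victor
Slow page load | Bob   


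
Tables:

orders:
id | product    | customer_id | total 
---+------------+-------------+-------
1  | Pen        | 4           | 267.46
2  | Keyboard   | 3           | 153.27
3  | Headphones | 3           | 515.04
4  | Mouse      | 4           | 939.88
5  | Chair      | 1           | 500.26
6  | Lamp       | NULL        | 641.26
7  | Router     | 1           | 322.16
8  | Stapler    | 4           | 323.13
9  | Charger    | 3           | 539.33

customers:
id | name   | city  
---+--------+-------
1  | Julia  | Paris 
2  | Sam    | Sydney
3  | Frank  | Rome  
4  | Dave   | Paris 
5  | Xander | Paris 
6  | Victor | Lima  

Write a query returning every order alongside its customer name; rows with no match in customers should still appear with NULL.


LEFT JOIN keeps every row from orders (the left table); where customer_id has no match in customers, the customer columns become NULL. Walk through each order:
  - order 1 (Pen): customer_id=4 -> matches Dave
  - order 2 (Keyboard): customer_id=3 -> matches Frank
  - order 3 (Headphones): customer_id=3 -> matches Frank
  - order 4 (Mouse): customer_id=4 -> matches Dave
  - order 5 (Chair): customer_id=1 -> matches Julia
  - order 6 (Lamp): customer_id=NULL, no match -> kept with NULL
  - order 7 (Router): customer_id=1 -> matches Julia
  - order 8 (Stapler): customer_id=4 -> matches Dave
  - order 9 (Charger): customer_id=3 -> matches Frank
All 9 rows appear; 1 has NULL customer.

SQL:
SELECT a.product, b.name AS customer
FROM orders a
LEFT JOIN customers b ON a.customer_id = b.id

Result:
product    | customer
-----------+---------
Pen        | Dave    
Keyboard   | Frank   
Headphones | Frank   
Mouse      | Dave    
Chair      | Julia   
Lamp       | NULL    
Router     | Julia   
Stapler    | Dave    
Charger    | Frank   


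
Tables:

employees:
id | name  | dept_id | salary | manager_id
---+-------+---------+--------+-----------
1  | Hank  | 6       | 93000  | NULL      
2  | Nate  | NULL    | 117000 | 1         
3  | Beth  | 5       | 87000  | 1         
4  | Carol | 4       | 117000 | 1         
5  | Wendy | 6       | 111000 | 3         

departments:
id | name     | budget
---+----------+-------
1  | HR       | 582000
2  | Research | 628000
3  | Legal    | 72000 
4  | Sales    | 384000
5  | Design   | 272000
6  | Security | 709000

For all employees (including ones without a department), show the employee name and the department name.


LEFT JOIN keeps every row from employees (the left table); where dept_id has no match in departments, the department columns become NULL. Walk through each employee:
  - employee 1 (Hank): dept_id=6 -> matches Security
  - employee 2 (Nate): dept_id=NULL, no match -> kept with NULL
  - employee 3 (Beth): dept_id=5 -> matches Design
  - employee 4 (Carol): dept_id=4 -> matches Sales
  - employee 5 (Wendy): dept_id=6 -> matches Security
All 5 rows appear; 1 has NULL department.

SQL:
SELECT a.name, b.name AS department
FROM employees a
LEFT JOIN departments b ON a.dept_id = b.id

Result:
name  | department
------+-----------
Hank  | Security  
Nate  | NULL      
Beth  | Design    
Carol | Sales     
Wendy | Security  


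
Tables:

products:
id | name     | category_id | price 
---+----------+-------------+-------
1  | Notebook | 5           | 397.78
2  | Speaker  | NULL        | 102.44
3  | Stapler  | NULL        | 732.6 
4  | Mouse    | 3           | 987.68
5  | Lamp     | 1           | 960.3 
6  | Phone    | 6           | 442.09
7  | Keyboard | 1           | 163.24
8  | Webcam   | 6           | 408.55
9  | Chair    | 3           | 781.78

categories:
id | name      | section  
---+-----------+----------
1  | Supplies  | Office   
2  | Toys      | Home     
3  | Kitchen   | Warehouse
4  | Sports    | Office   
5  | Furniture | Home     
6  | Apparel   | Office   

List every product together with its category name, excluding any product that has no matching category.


INNER JOIN keeps only products rows whose category_id matches an id in categories. Walk through each product:
  - product 1 (Notebook): category_id=5 -> matches Furniture
  - product 2 (Speaker): category_id=NULL, no match -> dropped
  - product 3 (Stapler): category_id=NULL, no match -> dropped
  - product 4 (Mouse): category_id=3 -> matches Kitchen
  - product 5 (Lamp): category_id=1 -> matches Supplies
  - product 6 (Phone): category_id=6 -> matches Apparel
  - product 7 (Keyboard): category_id=1 -> matches Supplies
  - product 8 (Webcam): category_id=6 -> matches Apparel
  - product 9 (Chair): category_id=3 -> matches Kitchen
So 2 of 9 rows are dropped.

SQL:
SELECT a.name, b.name AS category
FROM products a
INNER JOIN categories b ON a.category_id = b.id

Result:
name     | category 
---------+----------
Notebook | Furniture
Mouse    | Kitchen  
Lamp     | Supplies 
Phone    | Apparel  
Keyboard | Supplies 
Webcam   | Apparel  
Chair    | Kitchen  


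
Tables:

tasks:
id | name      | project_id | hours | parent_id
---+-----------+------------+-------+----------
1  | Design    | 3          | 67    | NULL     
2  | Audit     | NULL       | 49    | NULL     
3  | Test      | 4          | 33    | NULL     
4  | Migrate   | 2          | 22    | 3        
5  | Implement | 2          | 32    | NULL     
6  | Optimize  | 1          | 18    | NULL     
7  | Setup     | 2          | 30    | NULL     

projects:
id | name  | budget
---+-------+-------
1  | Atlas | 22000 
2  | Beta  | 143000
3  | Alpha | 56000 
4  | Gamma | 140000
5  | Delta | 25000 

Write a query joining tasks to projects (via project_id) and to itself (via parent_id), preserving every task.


Two LEFT JOINs from the same base table tasks: one to projects via project_id, one to tasks itself via parent_id. Both are LEFT so every task is preserved.
Match against projects:
  - task 1 (Design): project_id=3 -> matches Alpha
  - task 2 (Audit): project_id=NULL, no match -> kept with NULL
  - task 3 (Test): project_id=4 -> matches Gamma
  - task 4 (Migrate): project_id=2 -> matches Beta
  - task 5 (Implement): project_id=2 -> matches Beta
  - task 6 (Optimize): project_id=1 -> matches Atlas
  - task 7 (Setup): project_id=2 -> matches Beta
Match against tasks (self):
  - task 1 (Design): parent_id=NULL -> NULL
  - task 2 (Audit): parent_id=NULL -> NULL
  - task 3 (Test): parent_id=NULL -> NULL
  - task 4 (Migrate): parent_id=3 -> Test
  - task 5 (Implement): parent_id=NULL -> NULL
  - task 6 (Optimize): parent_id=NULL -> NULL
  - task 7 (Setup): parent_id=NULL -> NULL

SQL:
SELECT a.name, b.name AS project, c.name AS parent
FROM tasks a
LEFT JOIN projects b ON a.project_id = b.id
LEFT JOIN tasks c ON a.parent_id = c.id

Result:
name      | project | parent
----------+---------+-------
Design    | Alpha   | NULL  
Audit     | NULL    | NULL  
Test      | Gamma   | NULL  
Migrate   | Beta    | Test  
Implement | Beta    | NULL  
Optimize  | Atlas   | NULL  
Setup     | Beta    | NULL  


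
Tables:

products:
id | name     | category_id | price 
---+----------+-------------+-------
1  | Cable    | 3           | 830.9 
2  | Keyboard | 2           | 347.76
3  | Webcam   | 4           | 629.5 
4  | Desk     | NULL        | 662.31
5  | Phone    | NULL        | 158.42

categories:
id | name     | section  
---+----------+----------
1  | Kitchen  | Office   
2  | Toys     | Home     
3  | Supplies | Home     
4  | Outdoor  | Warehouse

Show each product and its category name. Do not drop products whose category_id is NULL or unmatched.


LEFT JOIN keeps every row from products (the left table); where category_id has no match in categories, the category columns become NULL. Walk through each product:
  - product 1 (Cable): category_id=3 -> matches Supplies
  - product 2 (Keyboard): category_id=2 -> matches Toys
  - product 3 (Webcam): category_id=4 -> matches Outdoor
  - product 4 (Desk): category_id=NULL, no match -> kept with NULL
  - product 5 (Phone): category_id=NULL, no match -> kept with NULL
All 5 rows appear; 2 have NULL category.

SQL:
SELECT a.name, b.name AS category
FROM products a
LEFT JOIN categories b ON a.category_id = b.id

Result:
name     | category
---------+---------
Cable    | Supplies
Keyboard | Toys    
Webcam   | Outdoor 
Desk     | NULL    
Phone    | NULL    


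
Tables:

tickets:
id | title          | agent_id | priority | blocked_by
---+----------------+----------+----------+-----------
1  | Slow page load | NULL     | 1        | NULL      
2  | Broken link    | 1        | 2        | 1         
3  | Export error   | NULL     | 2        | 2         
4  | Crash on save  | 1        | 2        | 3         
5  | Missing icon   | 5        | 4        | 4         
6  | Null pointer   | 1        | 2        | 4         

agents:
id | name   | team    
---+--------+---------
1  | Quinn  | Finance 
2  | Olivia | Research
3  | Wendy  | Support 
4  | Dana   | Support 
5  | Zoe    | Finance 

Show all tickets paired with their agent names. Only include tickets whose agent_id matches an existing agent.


INNER JOIN keeps only tickets rows whose agent_id matches an id in agents. Walk through each ticket:
  - ticket 1 (Slow page load): agent_id=NULL, no match -> dropped
  - ticket 2 (Broken link): agent_id=1 -> matches Quinn
  - ticket 3 (Export error): agent_id=NULL, no match -> dropped
  - ticket 4 (Crash on save): agent_id=1 -> matches Quinn
  - ticket 5 (Missing icon): agent_id=5 -> matches Zoe
  - ticket 6 (Null pointer): agent_id=1 -> matches Quinn
So 2 of 6 rows are dropped.

SQL:
SELECT a.title, b.name AS agent
FROM tickets a
INNER JOIN agents b ON a.agent_id = b.id

Result:
title         | agent
--------------+------
Broken link   | Quinn
Crash on save | Quinn
Missing icon  | Zoe  
Null pointer  | Quinn


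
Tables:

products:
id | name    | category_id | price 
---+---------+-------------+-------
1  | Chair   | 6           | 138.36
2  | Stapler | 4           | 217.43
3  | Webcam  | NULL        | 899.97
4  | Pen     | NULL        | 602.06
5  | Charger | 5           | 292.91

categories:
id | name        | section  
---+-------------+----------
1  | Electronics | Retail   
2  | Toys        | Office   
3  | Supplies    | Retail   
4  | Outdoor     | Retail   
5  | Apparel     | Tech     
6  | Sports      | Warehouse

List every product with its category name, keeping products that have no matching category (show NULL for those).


LEFT JOIN keeps every row from products (the left table); where category_id has no match in categories, the category columns become NULL. Walk through each product:
  - product 1 (Chair): category_id=6 -> matches Sports
  - product 2 (Stapler): category_id=4 -> matches Outdoor
  - product 3 (Webcam): category_id=NULL, no match -> kept with NULL
  - product 4 (Pen): category_id=NULL, no match -> kept with NULL
  - product 5 (Charger): category_id=5 -> matches Apparel
All 5 rows appear; 2 have NULL category.

SQL:
SELECT a.name, b.name AS category
FROM products a
LEFT JOIN categories b ON a.category_id = b.id

Result:
name    | category
--------+---------
Chair   | Sports  
Stapler | Outdoor 
Webcam  | NULL    
Pen     | NULL    
Charger | Apparel 
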